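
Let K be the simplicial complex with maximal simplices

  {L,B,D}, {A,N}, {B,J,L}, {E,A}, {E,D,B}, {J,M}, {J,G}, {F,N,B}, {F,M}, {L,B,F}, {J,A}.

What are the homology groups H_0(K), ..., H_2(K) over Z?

Take the total order A < B < D < E < F < G < J < L < M < N on the vertex set. Then K (dimension 2) consists of the simplices:

  0-simplices (10): A, B, D, E, F, G, J, L, M, N
  1-simplices (17): AE, AJ, AN, BD, BE, BF, BJ, BL, BN, DE, DL, FL, FM, FN, GJ, JL, JM
  2-simplices (5): BDE, BDL, BFL, BFN, BJL

Hence C_0 ≅ Z^10, C_1 ≅ Z^17, C_2 ≅ Z^5.

∂_1: C_1 → C_0 maps an edge to its endpoints' difference, ∂[p,q] = q − p. For instance
  ∂AE = E − A.
This gives a 10×17 integer matrix of rank 9; reducing to Smith normal form yields diagonal entries (1,1,1,1,1,1,1,1,1).

Boundary ∂_2: C_2 → C_1 maps a triangle to the signed sum of its edges. For instance
  ∂BDE = DE − BE + BD,
  ∂BDL = DL − BL + BD.
The resulting 17×5 matrix has rank 5, and its Smith normal form has invariant factors (1,1,1,1,1).

Now H_k = ker ∂_k / im ∂_{k+1}, so:

  H_0: rank C_0 − rank ∂_1 = 10 − 9 = 1, and the invariant factors of ∂_1 are all 1, so H_0 ≅ Z.
  H_1: rank ker ∂_1 − rank ∂_2 = (17 − 9) − 5 = 3, and the invariant factors of ∂_2 are all 1, so H_1 ≅ Z^3.
  H_2: rank ker ∂_2 − rank ∂_3 = (5 − 5) − 0 = 0, and there is no ∂_3, so H_2 ≅ 0.

H_0 ≅ Z,  H_1 ≅ Z^3,  H_2 = 0.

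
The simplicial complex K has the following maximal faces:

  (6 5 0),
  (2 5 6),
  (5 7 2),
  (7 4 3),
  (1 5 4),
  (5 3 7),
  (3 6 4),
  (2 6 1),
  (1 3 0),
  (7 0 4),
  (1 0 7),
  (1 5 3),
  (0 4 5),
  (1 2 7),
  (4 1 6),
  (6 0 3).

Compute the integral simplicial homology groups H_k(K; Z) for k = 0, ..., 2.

Order the vertices as 0 < 1 < 2 < 3 < 4 < 5 < 6 < 7. Listing each simplex with vertices in this order, K has dimension 2 with simplices:

  0-simplices (8): [0], [1], [2], [3], [4], [5], [6], [7]
  1-simplices (24): (24 of them)
  2-simplices (16): [0,1,3], [0,1,7], [0,3,6], [0,4,5], [0,4,7], [0,5,6], [1,2,6], [1,2,7], [1,3,5], [1,4,5], [1,4,6], [2,5,6], [2,5,7], [3,4,6], [3,4,7], [3,5,7]

Hence C_0 ≅ Z^8, C_1 ≅ Z^24, C_2 ≅ Z^16.

Boundary ∂_1: C_1 → C_0 sends each edge [p,q] (with p < q) to q − p. For instance
  ∂[3,6] = [6] − [3].
This gives a 8×24 integer matrix of rank 7; reducing to Smith normal form yields diagonal entries (1,1,1,1,1,1,1).

The boundary map ∂_2: C_2 → C_1 sends each 2-simplex [p,q,r] to [q,r] − [p,r] + [p,q]. For instance
  ∂[1,4,5] = [4,5] − [1,5] + [1,4],
  ∂[0,5,6] = [5,6] − [0,6] + [0,5].
The 24×16 boundary matrix has rank 15 and Smith normal form diag(1,1,1,1,1,1,1,1,1,1,1,1,1,1,1).

Now H_k = ker ∂_k / im ∂_{k+1}, so:

  H_0: rank C_0 − rank ∂_1 = 8 − 7 = 1, and the invariant factors of ∂_1 are all 1, so H_0 ≅ Z.
  H_1: rank ker ∂_1 − rank ∂_2 = (24 − 7) − 15 = 2, and the invariant factors of ∂_2 are all 1, so H_1 ≅ Z^2.
  H_2: rank ker ∂_2 − rank ∂_3 = (16 − 15) − 0 = 1, and there is no ∂_3, so H_2 ≅ Z.

(K is a triangulation of the torus T^2.)

H_0 = Z,  H_1 = Z^2,  H_2 = Z.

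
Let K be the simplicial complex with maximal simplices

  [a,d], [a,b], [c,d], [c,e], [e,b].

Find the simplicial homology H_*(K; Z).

H_0 = Z,  H_1 = Z.

Order the vertices as a < b < c < d < e. Listing each simplex with vertices in this order, K has dimension 1 with simplices:

  0-simplices (5): a, b, c, d, e
  1-simplices (5): ab, ad, be, cd, ce

so the chain groups are C_0 ≅ Z^5, C_1 ≅ Z^5.

∂_1: C_1 → C_0 is given by ∂[p,q] = [q] − [p].
As a 5×5 matrix over Z this has rank 4, with invariant factors (1,1,1,1).

Now H_k = ker ∂_k / im ∂_{k+1}, so:

  H_0: rank C_0 − rank ∂_1 = 5 − 4 = 1, and the invariant factors of ∂_1 are all 1, so H_0 = Z.
  H_1: rank ker ∂_1 − rank ∂_2 = (5 − 4) − 0 = 1, and there is no ∂_2, so H_1 = Z.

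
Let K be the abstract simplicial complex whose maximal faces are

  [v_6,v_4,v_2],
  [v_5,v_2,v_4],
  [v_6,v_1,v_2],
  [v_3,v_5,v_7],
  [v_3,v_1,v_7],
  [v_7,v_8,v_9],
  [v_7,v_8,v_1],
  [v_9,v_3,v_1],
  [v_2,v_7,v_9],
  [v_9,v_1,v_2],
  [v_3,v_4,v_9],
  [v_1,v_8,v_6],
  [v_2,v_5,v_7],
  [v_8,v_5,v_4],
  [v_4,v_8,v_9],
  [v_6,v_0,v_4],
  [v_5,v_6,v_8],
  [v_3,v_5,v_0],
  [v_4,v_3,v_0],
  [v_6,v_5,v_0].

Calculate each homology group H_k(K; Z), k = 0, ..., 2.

H_0 ≅ Z,  H_1 ≅ Z × Z/2,  H_2 = 0.

We work with the vertex ordering v_0 < v_1 < v_2 < v_3 < v_4 < v_5 < v_6 < v_7 < v_8 < v_9. The simplices of K, each written with vertices in increasing order, are:

  0-simplices (10): [v_0], [v_1], [v_2], [v_3], [v_4], [v_5], [v_6], [v_7], [v_8], [v_9]
  1-simplices (30): (30 of them)
  2-simplices (20): (20 of them)

so the chain groups are C_0 ≅ Z^10, C_1 ≅ Z^30, C_2 ≅ Z^20.

The boundary map ∂_1: C_1 → C_0 sends each edge [p,q] (with p < q) to q − p.
The 10×30 boundary matrix has rank 9 and Smith normal form diag(1,1,1,1,1,1,1,1,1).

∂_2: C_2 → C_1 acts by ∂[p,q,r] = [q,r] − [p,r] + [p,q]. For instance
  ∂[v_5,v_6,v_8] = [v_6,v_8] − [v_5,v_8] + [v_5,v_6],
  ∂[v_1,v_2,v_6] = [v_2,v_6] − [v_1,v_6] + [v_1,v_2].
As a 30×20 matrix over Z this has rank 20, with invariant factors (1,1,1,1,1,1,1,1,1,1,1,1,1,1,1,1,1,1,1,2).

Computing H_k = (kernel of ∂_k) / (image of ∂_{k+1}):

  H_0: rank C_0 − rank ∂_1 = 10 − 9 = 1, and the invariant factors of ∂_1 are all 1, so H_0 = Z.
  H_1: rank ker ∂_1 − rank ∂_2 = (30 − 9) − 20 = 1, and ∂_2 has invariant factor 2 > 1, so H_1 = Z × Z/2.
  H_2: rank ker ∂_2 − rank ∂_3 = (20 − 20) − 0 = 0, and there is no ∂_3, so H_2 = 0.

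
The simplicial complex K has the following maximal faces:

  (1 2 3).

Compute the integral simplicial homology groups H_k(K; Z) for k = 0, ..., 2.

We work with the vertex ordering 1 < 2 < 3. The simplices of K, each written with vertices in increasing order, are:

  0-simplices (3): [1], [2], [3]
  1-simplices (3): [1,2], [1,3], [2,3]
  2-simplices (1): [1,2,3]

Hence C_0 ≅ Z^3, C_1 ≅ Z^3, C_2 ≅ Z^1.

∂_1: C_1 → C_0 maps an edge to its endpoints' difference, ∂[p,q] = q − p. For instance
  ∂[2,3] = [3] − [2].
The 3×3 boundary matrix has rank 2 and Smith normal form diag(1,1).

Boundary ∂_2: C_2 → C_1 maps a triangle to the signed sum of its edges. For instance
  ∂[1,2,3] = [2,3] − [1,3] + [1,2].
As a 3×1 matrix over Z this has rank 1, with invariant factors (1).

Now H_k = ker ∂_k / im ∂_{k+1}, so:

  H_0: rank C_0 − rank ∂_1 = 3 − 2 = 1, and the invariant factors of ∂_1 are all 1, so H_0 = Z.
  H_1: rank ker ∂_1 − rank ∂_2 = (3 − 2) − 1 = 0, and the invariant factors of ∂_2 are all 1, so H_1 = 0.
  H_2: rank ker ∂_2 − rank ∂_3 = (1 − 1) − 0 = 0, and there is no ∂_3, so H_2 = 0.

(K is a triangulation of the 2-simplex.)

H_0 ≅ Z,  H_1 = 0,  H_2 = 0.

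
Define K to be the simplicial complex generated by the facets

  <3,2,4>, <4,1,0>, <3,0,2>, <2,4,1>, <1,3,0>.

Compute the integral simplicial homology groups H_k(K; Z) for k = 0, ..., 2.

We work with the vertex ordering 0 < 1 < 2 < 3 < 4. The simplices of K, each written with vertices in increasing order, are:

  0-simplices (5): [0], [1], [2], [3], [4]
  1-simplices (10): [0,1], [0,2], [0,3], [0,4], [1,2], [1,3], [1,4], [2,3], [2,4], [3,4]
  2-simplices (5): [0,1,3], [0,1,4], [0,2,3], [1,2,4], [2,3,4]

giving chain groups C_0 ≅ Z^5, C_1 ≅ Z^10, C_2 ≅ Z^5.

∂_1: C_1 → C_0 maps an edge to its endpoints' difference, ∂[p,q] = q − p. For instance
  ∂[0,2] = [2] − [0].
This gives a 5×10 integer matrix of rank 4; reducing to Smith normal form yields diagonal entries (1,1,1,1).

Boundary ∂_2: C_2 → C_1 maps a triangle to the signed sum of its edges. For instance
  ∂[0,1,3] = [1,3] − [0,3] + [0,1],
  ∂[2,3,4] = [3,4] − [2,4] + [2,3].
This gives a 10×5 integer matrix of rank 5; reducing to Smith normal form yields diagonal entries (1,1,1,1,1).

Reading off H_k = ker ∂_k / im ∂_{k+1}:

  H_0: rank C_0 − rank ∂_1 = 5 − 4 = 1, and the invariant factors of ∂_1 are all 1, so H_0 = Z.
  H_1: rank ker ∂_1 − rank ∂_2 = (10 − 4) − 5 = 1, and the invariant factors of ∂_2 are all 1, so H_1 = Z.
  H_2: rank ker ∂_2 − rank ∂_3 = (5 − 5) − 0 = 0, and there is no ∂_3, so H_2 = 0.

As a check, the Euler characteristic is 5 − 10 + 5 = 0, which agrees with 1 − 1 + 0 = 0.
(K is a triangulation of the Möbius band.)

H_0 = Z,  H_1 = Z,  H_2 = 0.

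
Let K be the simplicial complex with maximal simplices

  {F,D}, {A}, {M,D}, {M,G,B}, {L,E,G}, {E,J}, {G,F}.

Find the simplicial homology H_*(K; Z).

Fix the vertex order A < B < D < E < F < G < J < L < M and write every simplex with vertices in increasing order. Then dim K = 2 and the simplices of K are:

  0-simplices (9): A, B, D, E, F, G, J, L, M
  1-simplices (10): BG, BM, DF, DM, EG, EJ, EL, FG, GL, GM
  2-simplices (2): BGM, EGL

Hence C_0 ≅ Z^9, C_1 ≅ Z^10, C_2 ≅ Z^2.

∂_1: C_1 → C_0 sends each edge [p,q] (with p < q) to q − p.
This gives a 9×10 integer matrix of rank 7; reducing to Smith normal form yields diagonal entries (1,1,1,1,1,1,1).

Boundary ∂_2: C_2 → C_1 sends each 2-simplex [p,q,r] to [q,r] − [p,r] + [p,q]. For instance
  ∂BGM = GM − BM + BG,
  ∂EGL = GL − EL + EG.
The 10×2 boundary matrix has rank 2 and Smith normal form diag(1,1).

From H_k ≅ ker(∂_k) / im(∂_{k+1}) we obtain:

  H_0: rank C_0 − rank ∂_1 = 9 − 7 = 2, and the invariant factors of ∂_1 are all 1, so H_0 ≅ Z^2.
  H_1: rank ker ∂_1 − rank ∂_2 = (10 − 7) − 2 = 1, and the invariant factors of ∂_2 are all 1, so H_1 ≅ Z.
  H_2: rank ker ∂_2 − rank ∂_3 = (2 − 2) − 0 = 0, and there is no ∂_3, so H_2 ≅ 0.

H_0 = Z^2,  H_1 = Z,  H_2 = 0.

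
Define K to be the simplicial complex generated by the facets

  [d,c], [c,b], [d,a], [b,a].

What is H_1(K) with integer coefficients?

H_1 ≅ Z.

Take the total order a < b < c < d on the vertex set. Then K (dimension 1) consists of the simplices:

  0-simplices (4): a, b, c, d
  1-simplices (4): ab, ad, bc, cd

Hence C_0 ≅ Z^4, C_1 ≅ Z^4.

∂_1: C_1 → C_0 maps an edge to its endpoints' difference, ∂[p,q] = q − p. For instance
  ∂bc = c − b.
As a 4×4 matrix over Z this has rank 3, with invariant factors (1,1,1).

From H_k ≅ ker(∂_k) / im(∂_{k+1}) we obtain:

  H_1: rank ker ∂_1 − rank ∂_2 = (4 − 3) − 0 = 1, and there is no ∂_2, so H_1 ≅ Z.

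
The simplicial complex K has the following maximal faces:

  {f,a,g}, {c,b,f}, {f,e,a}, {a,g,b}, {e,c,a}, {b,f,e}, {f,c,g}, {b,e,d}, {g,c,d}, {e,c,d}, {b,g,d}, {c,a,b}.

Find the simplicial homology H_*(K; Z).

Order the vertices as a < b < c < d < e < f < g. Listing each simplex with vertices in this order, K has dimension 2 with simplices:

  0-simplices (7): a, b, c, d, e, f, g
  1-simplices (18): ab, ac, ae, af, ag, bc, bd, be, bf, bg, cd, ce, cf, cg, de, dg, ef, fg
  2-simplices (12): abc, abg, ace, aef, afg, bcf, bde, bdg, bef, cde, cdg, cfg

Hence C_0 ≅ Z^7, C_1 ≅ Z^18, C_2 ≅ Z^12.

Boundary ∂_1: C_1 → C_0 sends each edge [p,q] (with p < q) to q − p.
This gives a 7×18 integer matrix of rank 6; reducing to Smith normal form yields diagonal entries (1,1,1,1,1,1).

∂_2: C_2 → C_1 maps a triangle to the signed sum of its edges. For instance
  ∂afg = fg − ag + af,
  ∂cfg = fg − cg + cf.
As a 18×12 matrix over Z this has rank 12, with invariant factors (1,1,1,1,1,1,1,1,1,1,1,2).

Computing H_k = (kernel of ∂_k) / (image of ∂_{k+1}):

  H_0: rank C_0 − rank ∂_1 = 7 − 6 = 1, and the invariant factors of ∂_1 are all 1, so H_0 = Z.
  H_1: rank ker ∂_1 − rank ∂_2 = (18 − 6) − 12 = 0, and ∂_2 has invariant factor 2 > 1, so H_1 = Z/2.
  H_2: rank ker ∂_2 − rank ∂_3 = (12 − 12) − 0 = 0, and there is no ∂_3, so H_2 = 0.

(K is a triangulation of the real projective plane RP^2.)

H_0 ≅ Z,  H_1 ≅ Z/2,  H_2 = 0.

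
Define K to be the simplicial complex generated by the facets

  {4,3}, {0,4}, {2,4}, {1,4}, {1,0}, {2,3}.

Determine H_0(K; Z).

H_0 ≅ Z.

Fix the vertex order 0 < 1 < 2 < 3 < 4 and write every simplex with vertices in increasing order. Then dim K = 1 and the simplices of K are:

  0-simplices (5): [0], [1], [2], [3], [4]
  1-simplices (6): [0,1], [0,4], [1,4], [2,3], [2,4], [3,4]

giving chain groups C_0 ≅ Z^5, C_1 ≅ Z^6.

Boundary ∂_1: C_1 → C_0 sends each edge [p,q] (with p < q) to q − p.
The 5×6 boundary matrix has rank 4 and Smith normal form diag(1,1,1,1).

From H_k ≅ ker(∂_k) / im(∂_{k+1}) we obtain:

  H_0: rank C_0 − rank ∂_1 = 5 − 4 = 1, and the invariant factors of ∂_1 are all 1, so H_0 = Z.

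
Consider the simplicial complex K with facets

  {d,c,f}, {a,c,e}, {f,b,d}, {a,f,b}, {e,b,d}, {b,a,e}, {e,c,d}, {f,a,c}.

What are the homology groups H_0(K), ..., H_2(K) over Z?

Take the total order a < b < c < d < e < f on the vertex set. Then K (dimension 2) consists of the simplices:

  0-simplices (6): a, b, c, d, e, f
  1-simplices (12): ab, ac, ae, af, bd, be, bf, cd, ce, cf, de, df
  2-simplices (8): abe, abf, ace, acf, bde, bdf, cde, cdf

giving chain groups C_0 ≅ Z^6, C_1 ≅ Z^12, C_2 ≅ Z^8.

Boundary ∂_1: C_1 → C_0 maps an edge to its endpoints' difference, ∂[p,q] = q − p. For instance
  ∂ce = e − c.
This gives a 6×12 integer matrix of rank 5; reducing to Smith normal form yields diagonal entries (1,1,1,1,1).

∂_2: C_2 → C_1 acts by ∂[p,q,r] = [q,r] − [p,r] + [p,q]. For instance
  ∂abe = be − ae + ab,
  ∂cdf = df − cf + cd.
As a 12×8 matrix over Z this has rank 7, with invariant factors (1,1,1,1,1,1,1).

Now H_k = ker ∂_k / im ∂_{k+1}, so:

  H_0: rank C_0 − rank ∂_1 = 6 − 5 = 1, and the invariant factors of ∂_1 are all 1, so H_0 ≅ Z.
  H_1: rank ker ∂_1 − rank ∂_2 = (12 − 5) − 7 = 0, and the invariant factors of ∂_2 are all 1, so H_1 ≅ 0.
  H_2: rank ker ∂_2 − rank ∂_3 = (8 − 7) − 0 = 1, and there is no ∂_3, so H_2 ≅ Z.

As a check, the Euler characteristic is 6 − 12 + 8 = 2, which agrees with 1 − 0 + 1 = 2.
(K is a triangulation of the 2-sphere S^2.)

H_0 = Z,  H_1 = 0,  H_2 = Z.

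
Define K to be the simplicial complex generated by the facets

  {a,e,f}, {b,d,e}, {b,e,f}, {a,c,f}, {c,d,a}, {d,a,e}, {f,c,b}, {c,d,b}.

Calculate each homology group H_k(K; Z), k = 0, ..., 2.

Order the vertices as a < b < c < d < e < f. Listing each simplex with vertices in this order, K has dimension 2 with simplices:

  0-simplices (6): a, b, c, d, e, f
  1-simplices (12): ac, ad, ae, af, bc, bd, be, bf, cd, cf, de, ef
  2-simplices (8): acd, acf, ade, aef, bcd, bcf, bde, bef

giving chain groups C_0 ≅ Z^6, C_1 ≅ Z^12, C_2 ≅ Z^8.

∂_1: C_1 → C_0 sends each edge [p,q] (with p < q) to q − p.
The 6×12 boundary matrix has rank 5 and Smith normal form diag(1,1,1,1,1).

Boundary ∂_2: C_2 → C_1 acts by ∂[p,q,r] = [q,r] − [p,r] + [p,q]. For instance
  ∂acf = cf − af + ac,
  ∂bcd = cd − bd + bc.
This gives a 12×8 integer matrix of rank 7; reducing to Smith normal form yields diagonal entries (1,1,1,1,1,1,1).

From H_k ≅ ker(∂_k) / im(∂_{k+1}) we obtain:

  H_0: rank C_0 − rank ∂_1 = 6 − 5 = 1, and the invariant factors of ∂_1 are all 1, so H_0 ≅ Z.
  H_1: rank ker ∂_1 − rank ∂_2 = (12 − 5) − 7 = 0, and the invariant factors of ∂_2 are all 1, so H_1 ≅ 0.
  H_2: rank ker ∂_2 − rank ∂_3 = (8 − 7) − 0 = 1, and there is no ∂_3, so H_2 ≅ Z.

As a check, the Euler characteristic is 6 − 12 + 8 = 2, which agrees with 1 − 0 + 1 = 2.

H_0 = Z,  H_1 = 0,  H_2 = Z.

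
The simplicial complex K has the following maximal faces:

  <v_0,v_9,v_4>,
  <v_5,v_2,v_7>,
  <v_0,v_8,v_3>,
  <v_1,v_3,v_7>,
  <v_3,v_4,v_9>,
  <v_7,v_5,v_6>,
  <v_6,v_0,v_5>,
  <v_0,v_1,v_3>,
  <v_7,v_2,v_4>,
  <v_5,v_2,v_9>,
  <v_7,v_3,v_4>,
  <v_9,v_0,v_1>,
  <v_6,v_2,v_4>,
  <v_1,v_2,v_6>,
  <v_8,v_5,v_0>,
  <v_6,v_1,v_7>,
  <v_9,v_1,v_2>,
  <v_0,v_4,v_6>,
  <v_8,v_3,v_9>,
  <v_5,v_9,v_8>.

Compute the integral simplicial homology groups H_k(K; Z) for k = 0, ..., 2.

Order the vertices as v_0 < v_1 < v_2 < v_3 < v_4 < v_5 < v_6 < v_7 < v_8 < v_9. Listing each simplex with vertices in this order, K has dimension 2 with simplices:

  0-simplices (10): [v_0], [v_1], [v_2], [v_3], [v_4], [v_5], [v_6], [v_7], [v_8], [v_9]
  1-simplices (30): (30 of them)
  2-simplices (20): (20 of them)

giving chain groups C_0 ≅ Z^10, C_1 ≅ Z^30, C_2 ≅ Z^20.

∂_1: C_1 → C_0 maps an edge to its endpoints' difference, ∂[p,q] = q − p.
The resulting 10×30 matrix has rank 9, and its Smith normal form has invariant factors (1,1,1,1,1,1,1,1,1).

∂_2: C_2 → C_1 maps a triangle to the signed sum of its edges. For instance
  ∂[v_1,v_6,v_7] = [v_6,v_7] − [v_1,v_7] + [v_1,v_6],
  ∂[v_2,v_5,v_7] = [v_5,v_7] − [v_2,v_7] + [v_2,v_5].
This gives a 30×20 integer matrix of rank 20; reducing to Smith normal form yields diagonal entries (1,1,1,1,1,1,1,1,1,1,1,1,1,1,1,1,1,1,1,2).

Now H_k = ker ∂_k / im ∂_{k+1}, so:

  H_0: rank C_0 − rank ∂_1 = 10 − 9 = 1, and the invariant factors of ∂_1 are all 1, so H_0 ≅ Z.
  H_1: rank ker ∂_1 − rank ∂_2 = (30 − 9) − 20 = 1, and ∂_2 has invariant factor 2 > 1, so H_1 ≅ Z ⊕ Z/2Z.
  H_2: rank ker ∂_2 − rank ∂_3 = (20 − 20) − 0 = 0, and there is no ∂_3, so H_2 ≅ 0.

As a check, the Euler characteristic is 10 − 30 + 20 = 0, which agrees with 1 − 1 + 0 = 0.
(K is a triangulation of the Klein bottle.)

H_0 = Z,  H_1 = Z ⊕ Z/2Z,  H_2 = 0.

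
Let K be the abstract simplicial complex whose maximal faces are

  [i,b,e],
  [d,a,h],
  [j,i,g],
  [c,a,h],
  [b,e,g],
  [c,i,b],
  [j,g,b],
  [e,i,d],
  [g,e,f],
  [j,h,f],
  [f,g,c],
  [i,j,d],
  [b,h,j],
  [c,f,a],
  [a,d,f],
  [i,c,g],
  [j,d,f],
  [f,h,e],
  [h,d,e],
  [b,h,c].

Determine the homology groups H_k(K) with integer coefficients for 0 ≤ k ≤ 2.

K has 10 vertices, 30 edges, 20 triangles.
rank ∂_0 = 0, rank ∂_1 = 9 ⇒ b_0 = 10 − 0 − 9 = 1; all invariant factors of ∂_1 are 1 so no torsion. So H_0 = Z.
rank ∂_1 = 9, rank ∂_2 = 20 ⇒ b_1 = 30 − 9 − 20 = 1; ∂_2 has invariant factor(s) [2] giving torsion. So H_1 = Z × Z/2.
rank ∂_2 = 20, rank ∂_3 = 0 ⇒ b_2 = 20 − 20 − 0 = 0. So H_2 = 0.

H_0 ≅ Z,  H_1 ≅ Z × Z/2,  H_2 = 0.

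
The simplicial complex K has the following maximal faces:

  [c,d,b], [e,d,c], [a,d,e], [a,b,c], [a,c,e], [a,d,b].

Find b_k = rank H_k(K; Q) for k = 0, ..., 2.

b_0 = 1, b_1 = 0, b_2 = 1.

We work with the vertex ordering a < b < c < d < e. The simplices of K, each written with vertices in increasing order, are:

  0-simplices (5): a, b, c, d, e
  1-simplices (9): ab, ac, ad, ae, bc, bd, cd, ce, de
  2-simplices (6): abc, abd, ace, ade, bcd, cde

Hence C_0 ≅ Z^5, C_1 ≅ Z^9, C_2 ≅ Z^6.

The boundary map ∂_1: C_1 → C_0 sends each edge [p,q] (with p < q) to q − p.
The resulting 5×9 matrix has rank 4, and its Smith normal form has invariant factors (1,1,1,1).

The boundary map ∂_2: C_2 → C_1 maps a triangle to the signed sum of its edges. For instance
  ∂abc = bc − ac + ab,
  ∂ace = ce − ae + ac.
This gives a 9×6 integer matrix of rank 5; reducing to Smith normal form yields diagonal entries (1,1,1,1,1).

Computing H_k = (kernel of ∂_k) / (image of ∂_{k+1}):

  H_0: rank C_0 − rank ∂_1 = 5 − 4 = 1, and the invariant factors of ∂_1 are all 1, so H_0 = Z.
  H_1: rank ker ∂_1 − rank ∂_2 = (9 − 4) − 5 = 0, and the invariant factors of ∂_2 are all 1, so H_1 = 0.
  H_2: rank ker ∂_2 − rank ∂_3 = (6 − 5) − 0 = 1, and there is no ∂_3, so H_2 = Z.

As a check, the Euler characteristic is 5 − 9 + 6 = 2, which agrees with 1 − 0 + 1 = 2.

Hence the Betti numbers are b_0 = 1, b_1 = 0, b_2 = 1.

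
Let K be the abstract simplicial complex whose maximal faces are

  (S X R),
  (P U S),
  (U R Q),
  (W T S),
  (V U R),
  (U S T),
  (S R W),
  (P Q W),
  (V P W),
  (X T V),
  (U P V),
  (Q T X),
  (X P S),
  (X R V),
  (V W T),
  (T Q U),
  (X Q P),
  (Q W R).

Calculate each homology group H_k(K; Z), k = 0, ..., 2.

H_0 = Z,  H_1 = Z^2,  H_2 = Z.

K has 9 vertices, 27 edges, 18 triangles.
rank ∂_0 = 0, rank ∂_1 = 8 ⇒ b_0 = 9 − 0 − 8 = 1; all invariant factors of ∂_1 are 1 so no torsion. So H_0 = Z.
rank ∂_1 = 8, rank ∂_2 = 17 ⇒ b_1 = 27 − 8 − 17 = 2; all invariant factors of ∂_2 are 1 so no torsion. So H_1 = Z^2.
rank ∂_2 = 17, rank ∂_3 = 0 ⇒ b_2 = 18 − 17 − 0 = 1. So H_2 = Z.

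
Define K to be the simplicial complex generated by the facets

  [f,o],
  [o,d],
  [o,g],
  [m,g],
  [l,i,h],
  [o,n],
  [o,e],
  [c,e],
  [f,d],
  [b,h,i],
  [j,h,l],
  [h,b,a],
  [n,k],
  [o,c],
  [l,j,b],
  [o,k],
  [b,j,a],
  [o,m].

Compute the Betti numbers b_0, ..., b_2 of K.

b_0 = 2, b_1 = 5, b_2 = 0.

Fix the vertex order a < b < c < d < e < f < g < h < i < j < k < l < m < n < o and write every simplex with vertices in increasing order. Then dim K = 2 and the simplices of K are:

  0-simplices (15): a, b, c, d, e, f, g, h, i, j, k, l, m, n, o
  1-simplices (24): ab, ah, aj, bh, bi, bj, bl, ce, co, df, do, eo, fo, gm, go, hi, hj, hl, il, jl, kn, ko, mo, no
  2-simplices (6): abh, abj, bhi, bjl, hil, hjl

Hence C_0 ≅ Z^15, C_1 ≅ Z^24, C_2 ≅ Z^6.

∂_1: C_1 → C_0 maps an edge to its endpoints' difference, ∂[p,q] = q − p. For instance
  ∂bh = h − b.
The 15×24 boundary matrix has rank 13 and Smith normal form diag(1,1,1,1,1,1,1,1,1,1,1,1,1).

The boundary map ∂_2: C_2 → C_1 acts by ∂[p,q,r] = [q,r] − [p,r] + [p,q]. For instance
  ∂hil = il − hl + hi,
  ∂abh = bh − ah + ab.
This gives a 24×6 integer matrix of rank 6; reducing to Smith normal form yields diagonal entries (1,1,1,1,1,1).

Now H_k = ker ∂_k / im ∂_{k+1}, so:

  H_0: rank C_0 − rank ∂_1 = 15 − 13 = 2, and the invariant factors of ∂_1 are all 1, so H_0 ≅ Z^2.
  H_1: rank ker ∂_1 − rank ∂_2 = (24 − 13) − 6 = 5, and the invariant factors of ∂_2 are all 1, so H_1 ≅ Z^5.
  H_2: rank ker ∂_2 − rank ∂_3 = (6 − 6) − 0 = 0, and there is no ∂_3, so H_2 ≅ 0.

(K is a triangulation of the disjoint union of the cylinder S^1 x I and a wedge of 4 circles.)

Hence the Betti numbers are b_0 = 2, b_1 = 5, b_2 = 0.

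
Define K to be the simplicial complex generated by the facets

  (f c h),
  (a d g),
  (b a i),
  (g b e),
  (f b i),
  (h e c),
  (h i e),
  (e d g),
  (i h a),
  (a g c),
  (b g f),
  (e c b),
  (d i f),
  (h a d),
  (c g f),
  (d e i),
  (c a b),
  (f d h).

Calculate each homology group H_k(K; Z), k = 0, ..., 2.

H_0 = Z,  H_1 = Z ⊕ Z/2Z,  H_2 = 0.

Order the vertices as a < b < c < d < e < f < g < h < i. Listing each simplex with vertices in this order, K has dimension 2 with simplices:

  0-simplices (9): a, b, c, d, e, f, g, h, i
  1-simplices (27): ab, ac, ad, ag, ah, ai, bc, be, bf, bg, bi, ce, cf, cg, ch, de, df, dg, dh, di, eg, eh, ei, fg, fh, fi, hi
  2-simplices (18): abc, abi, acg, adg, adh, ahi, bce, beg, bfg, bfi, ceh, cfg, cfh, deg, dei, dfh, dfi, ehi

giving chain groups C_0 ≅ Z^9, C_1 ≅ Z^27, C_2 ≅ Z^18.

∂_1: C_1 → C_0 maps an edge to its endpoints' difference, ∂[p,q] = q − p.
This gives a 9×27 integer matrix of rank 8; reducing to Smith normal form yields diagonal entries (1,1,1,1,1,1,1,1).

Boundary ∂_2: C_2 → C_1 acts by ∂[p,q,r] = [q,r] − [p,r] + [p,q]. For instance
  ∂deg = eg − dg + de,
  ∂adg = dg − ag + ad.
The resulting 27×18 matrix has rank 18, and its Smith normal form has invariant factors (1,1,1,1,1,1,1,1,1,1,1,1,1,1,1,1,1,2).

Now H_k = ker ∂_k / im ∂_{k+1}, so:

  H_0: rank C_0 − rank ∂_1 = 9 − 8 = 1, and the invariant factors of ∂_1 are all 1, so H_0 = Z.
  H_1: rank ker ∂_1 − rank ∂_2 = (27 − 8) − 18 = 1, and ∂_2 has invariant factor 2 > 1, so H_1 = Z ⊕ Z/2Z.
  H_2: rank ker ∂_2 − rank ∂_3 = (18 − 18) − 0 = 0, and there is no ∂_3, so H_2 = 0.

(K is a triangulation of the Klein bottle.)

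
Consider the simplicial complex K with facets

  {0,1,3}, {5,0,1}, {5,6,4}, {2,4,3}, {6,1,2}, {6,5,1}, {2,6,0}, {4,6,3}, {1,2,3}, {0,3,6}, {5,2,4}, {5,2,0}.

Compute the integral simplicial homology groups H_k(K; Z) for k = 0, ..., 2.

H_0 = Z,  H_1 = Z_2,  H_2 = 0.

We work with the vertex ordering 0 < 1 < 2 < 3 < 4 < 5 < 6. The simplices of K, each written with vertices in increasing order, are:

  0-simplices (7): [0], [1], [2], [3], [4], [5], [6]
  1-simplices (18): [0,1], [0,2], [0,3], [0,5], [0,6], [1,2], [1,3], [1,5], [1,6], [2,3], [2,4], [2,5], [2,6], [3,4], [3,6], [4,5], [4,6], [5,6]
  2-simplices (12): [0,1,3], [0,1,5], [0,2,5], [0,2,6], [0,3,6], [1,2,3], [1,2,6], [1,5,6], [2,3,4], [2,4,5], [3,4,6], [4,5,6]

giving chain groups C_0 ≅ Z^7, C_1 ≅ Z^18, C_2 ≅ Z^12.

The boundary map ∂_1: C_1 → C_0 maps an edge to its endpoints' difference, ∂[p,q] = q − p. For instance
  ∂[0,2] = [2] − [0].
The 7×18 boundary matrix has rank 6 and Smith normal form diag(1,1,1,1,1,1).

The boundary map ∂_2: C_2 → C_1 acts by ∂[p,q,r] = [q,r] − [p,r] + [p,q]. For instance
  ∂[1,2,3] = [2,3] − [1,3] + [1,2],
  ∂[0,1,5] = [1,5] − [0,5] + [0,1].
As a 18×12 matrix over Z this has rank 12, with invariant factors (1,1,1,1,1,1,1,1,1,1,1,2).

Computing H_k = (kernel of ∂_k) / (image of ∂_{k+1}):

  H_0: rank C_0 − rank ∂_1 = 7 − 6 = 1, and the invariant factors of ∂_1 are all 1, so H_0 = Z.
  H_1: rank ker ∂_1 − rank ∂_2 = (18 − 6) − 12 = 0, and ∂_2 has invariant factor 2 > 1, so H_1 = Z_2.
  H_2: rank ker ∂_2 − rank ∂_3 = (12 − 12) − 0 = 0, and there is no ∂_3, so H_2 = 0.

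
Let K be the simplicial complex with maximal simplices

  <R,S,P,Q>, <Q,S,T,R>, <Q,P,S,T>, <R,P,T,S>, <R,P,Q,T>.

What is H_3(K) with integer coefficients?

Order the vertices as P < Q < R < S < T. Listing each simplex with vertices in this order, K has dimension 3 with simplices:

  0-simplices (5): P, Q, R, S, T
  1-simplices (10): PQ, PR, PS, PT, QR, QS, QT, RS, RT, ST
  2-simplices (10): PQR, PQS, PQT, PRS, PRT, PST, QRS, QRT, QST, RST
  3-simplices (5): PQRS, PQRT, PQST, PRST, QRST

giving chain groups C_0 ≅ Z^5, C_1 ≅ Z^10, C_2 ≅ Z^10, C_3 ≅ Z^5.

∂_1: C_1 → C_0 sends each edge [p,q] (with p < q) to q − p. For instance
  ∂RS = S − R.
The 5×10 boundary matrix has rank 4 and Smith normal form diag(1,1,1,1).

∂_2: C_2 → C_1 sends each 2-simplex [p,q,r] to [q,r] − [p,r] + [p,q]. For instance
  ∂QRT = RT − QT + QR,
  ∂QST = ST − QT + QS.
As a 10×10 matrix over Z this has rank 6, with invariant factors (1,1,1,1,1,1).

∂_3: C_3 → C_2 sends each 3-simplex σ to the alternating sum Σ_i (−1)^i (σ with its i-th vertex removed). For instance
  ∂PQST = QST − PST + PQT − PQS,
  ∂PRST = RST − PST + PRT − PRS.
As a 10×5 matrix over Z this has rank 4, with invariant factors (1,1,1,1).

Now H_k = ker ∂_k / im ∂_{k+1}, so:

  H_3: rank ker ∂_3 − rank ∂_4 = (5 − 4) − 0 = 1, and there is no ∂_4, so H_3 = Z.

(K is a triangulation of the 3-sphere S^3.)

H_3 ≅ Z.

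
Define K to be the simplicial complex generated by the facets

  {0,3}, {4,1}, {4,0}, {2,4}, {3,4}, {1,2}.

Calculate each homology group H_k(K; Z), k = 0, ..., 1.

H_0 = Z,  H_1 = Z^2.

K has 5 vertices, 6 edges.
rank ∂_0 = 0, rank ∂_1 = 4 ⇒ b_0 = 5 − 0 − 4 = 1; all invariant factors of ∂_1 are 1 so no torsion. So H_0 ≅ Z.
rank ∂_1 = 4, rank ∂_2 = 0 ⇒ b_1 = 6 − 4 − 0 = 2. So H_1 ≅ Z^2.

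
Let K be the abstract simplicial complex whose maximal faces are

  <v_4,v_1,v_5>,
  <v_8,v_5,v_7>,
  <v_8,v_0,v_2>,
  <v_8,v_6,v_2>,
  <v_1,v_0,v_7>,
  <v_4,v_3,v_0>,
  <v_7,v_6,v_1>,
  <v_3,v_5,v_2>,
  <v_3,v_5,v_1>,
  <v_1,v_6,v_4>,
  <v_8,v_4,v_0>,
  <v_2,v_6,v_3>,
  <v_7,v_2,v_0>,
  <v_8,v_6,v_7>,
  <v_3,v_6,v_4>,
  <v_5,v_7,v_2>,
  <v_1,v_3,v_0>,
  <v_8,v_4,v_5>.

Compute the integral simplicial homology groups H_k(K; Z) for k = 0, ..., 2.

We work with the vertex ordering v_0 < v_1 < v_2 < v_3 < v_4 < v_5 < v_6 < v_7 < v_8. The simplices of K, each written with vertices in increasing order, are:

  0-simplices (9): [v_0], [v_1], [v_2], [v_3], [v_4], [v_5], [v_6], [v_7], [v_8]
  1-simplices (27): (27 of them)
  2-simplices (18): (18 of them)

so the chain groups are C_0 ≅ Z^9, C_1 ≅ Z^27, C_2 ≅ Z^18.

The boundary map ∂_1: C_1 → C_0 maps an edge to its endpoints' difference, ∂[p,q] = q − p. For instance
  ∂[v_4,v_5] = [v_5] − [v_4].
This gives a 9×27 integer matrix of rank 8; reducing to Smith normal form yields diagonal entries (1,1,1,1,1,1,1,1).

∂_2: C_2 → C_1 maps a triangle to the signed sum of its edges. For instance
  ∂[v_0,v_2,v_8] = [v_2,v_8] − [v_0,v_8] + [v_0,v_2],
  ∂[v_2,v_6,v_8] = [v_6,v_8] − [v_2,v_8] + [v_2,v_6].
As a 27×18 matrix over Z this has rank 18, with invariant factors (1,1,1,1,1,1,1,1,1,1,1,1,1,1,1,1,1,2).

Computing H_k = (kernel of ∂_k) / (image of ∂_{k+1}):

  H_0: rank C_0 − rank ∂_1 = 9 − 8 = 1, and the invariant factors of ∂_1 are all 1, so H_0 ≅ Z.
  H_1: rank ker ∂_1 − rank ∂_2 = (27 − 8) − 18 = 1, and ∂_2 has invariant factor 2 > 1, so H_1 ≅ Z ⊕ Z_2.
  H_2: rank ker ∂_2 − rank ∂_3 = (18 − 18) − 0 = 0, and there is no ∂_3, so H_2 ≅ 0.

H_0 ≅ Z,  H_1 ≅ Z ⊕ Z_2,  H_2 = 0.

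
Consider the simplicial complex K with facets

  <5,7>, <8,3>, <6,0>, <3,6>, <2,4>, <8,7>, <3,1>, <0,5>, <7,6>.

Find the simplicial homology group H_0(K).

H_0 ≅ Z^2.

K has 9 vertices, 9 edges.
rank ∂_0 = 0, rank ∂_1 = 7 ⇒ b_0 = 9 − 0 − 7 = 2; all invariant factors of ∂_1 are 1 so no torsion. So H_0 = Z^2.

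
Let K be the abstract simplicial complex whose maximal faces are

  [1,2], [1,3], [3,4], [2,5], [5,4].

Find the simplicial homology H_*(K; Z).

H_0 = Z,  H_1 = Z.

We work with the vertex ordering 1 < 2 < 3 < 4 < 5. The simplices of K, each written with vertices in increasing order, are:

  0-simplices (5): [1], [2], [3], [4], [5]
  1-simplices (5): [1,2], [1,3], [2,5], [3,4], [4,5]

Hence C_0 ≅ Z^5, C_1 ≅ Z^5.

The boundary map ∂_1: C_1 → C_0 is given by ∂[p,q] = [q] − [p]. For instance
  ∂[3,4] = [4] − [3].
The resulting 5×5 matrix has rank 4, and its Smith normal form has invariant factors (1,1,1,1).

From H_k ≅ ker(∂_k) / im(∂_{k+1}) we obtain:

  H_0: rank C_0 − rank ∂_1 = 5 − 4 = 1, and the invariant factors of ∂_1 are all 1, so H_0 ≅ Z.
  H_1: rank ker ∂_1 − rank ∂_2 = (5 − 4) − 0 = 1, and there is no ∂_2, so H_1 ≅ Z.

As a check, the Euler characteristic is 5 − 5 = 0, which agrees with 1 − 1 = 0.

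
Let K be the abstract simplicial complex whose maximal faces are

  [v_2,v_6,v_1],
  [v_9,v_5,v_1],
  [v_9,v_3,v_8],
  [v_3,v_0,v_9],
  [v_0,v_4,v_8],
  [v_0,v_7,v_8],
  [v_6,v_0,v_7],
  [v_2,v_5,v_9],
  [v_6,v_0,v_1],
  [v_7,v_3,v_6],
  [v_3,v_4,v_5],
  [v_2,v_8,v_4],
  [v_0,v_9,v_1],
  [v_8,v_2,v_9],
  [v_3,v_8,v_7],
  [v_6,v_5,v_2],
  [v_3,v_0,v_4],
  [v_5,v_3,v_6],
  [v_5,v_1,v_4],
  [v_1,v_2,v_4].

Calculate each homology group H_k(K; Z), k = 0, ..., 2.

H_0 = Z,  H_1 = Z ⊕ Z_2,  H_2 = 0.

Fix the vertex order v_0 < v_1 < v_2 < v_3 < v_4 < v_5 < v_6 < v_7 < v_8 < v_9 and write every simplex with vertices in increasing order. Then dim K = 2 and the simplices of K are:

  0-simplices (10): [v_0], [v_1], [v_2], [v_3], [v_4], [v_5], [v_6], [v_7], [v_8], [v_9]
  1-simplices (30): (30 of them)
  2-simplices (20): (20 of them)

so the chain groups are C_0 ≅ Z^10, C_1 ≅ Z^30, C_2 ≅ Z^20.

∂_1: C_1 → C_0 is given by ∂[p,q] = [q] − [p].
The resulting 10×30 matrix has rank 9, and its Smith normal form has invariant factors (1,1,1,1,1,1,1,1,1).

The boundary map ∂_2: C_2 → C_1 maps a triangle to the signed sum of its edges. For instance
  ∂[v_2,v_8,v_9] = [v_8,v_9] − [v_2,v_9] + [v_2,v_8],
  ∂[v_3,v_4,v_5] = [v_4,v_5] − [v_3,v_5] + [v_3,v_4].
The 30×20 boundary matrix has rank 20 and Smith normal form diag(1,1,1,1,1,1,1,1,1,1,1,1,1,1,1,1,1,1,1,2).

Now H_k = ker ∂_k / im ∂_{k+1}, so:

  H_0: rank C_0 − rank ∂_1 = 10 − 9 = 1, and the invariant factors of ∂_1 are all 1, so H_0 = Z.
  H_1: rank ker ∂_1 − rank ∂_2 = (30 − 9) − 20 = 1, and ∂_2 has invariant factor 2 > 1, so H_1 = Z ⊕ Z_2.
  H_2: rank ker ∂_2 − rank ∂_3 = (20 − 20) − 0 = 0, and there is no ∂_3, so H_2 = 0.

As a check, the Euler characteristic is 10 − 30 + 20 = 0, which agrees with 1 − 1 + 0 = 0.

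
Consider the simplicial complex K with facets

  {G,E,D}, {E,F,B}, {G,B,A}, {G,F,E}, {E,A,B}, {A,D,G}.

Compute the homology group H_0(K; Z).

H_0 ≅ Z.

We work with the vertex ordering A < B < D < E < F < G. The simplices of K, each written with vertices in increasing order, are:

  0-simplices (6): A, B, D, E, F, G
  1-simplices (12): AB, AD, AE, AG, BE, BF, BG, DE, DG, EF, EG, FG
  2-simplices (6): ABE, ABG, ADG, BEF, DEG, EFG

giving chain groups C_0 ≅ Z^6, C_1 ≅ Z^12, C_2 ≅ Z^6.

∂_1: C_1 → C_0 is given by ∂[p,q] = [q] − [p]. For instance
  ∂AG = G − A.
The resulting 6×12 matrix has rank 5, and its Smith normal form has invariant factors (1,1,1,1,1).

∂_2: C_2 → C_1 sends each 2-simplex [p,q,r] to [q,r] − [p,r] + [p,q]. For instance
  ∂BEF = EF − BF + BE,
  ∂DEG = EG − DG + DE.
The 12×6 boundary matrix has rank 6 and Smith normal form diag(1,1,1,1,1,1).

Now H_k = ker ∂_k / im ∂_{k+1}, so:

  H_0: rank C_0 − rank ∂_1 = 6 − 5 = 1, and the invariant factors of ∂_1 are all 1, so H_0 = Z.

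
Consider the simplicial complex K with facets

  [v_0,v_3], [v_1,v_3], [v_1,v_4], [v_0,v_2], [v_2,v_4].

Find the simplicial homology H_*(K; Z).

K has 5 vertices, 5 edges.
rank ∂_0 = 0, rank ∂_1 = 4 ⇒ b_0 = 5 − 0 − 4 = 1; all invariant factors of ∂_1 are 1 so no torsion. So H_0 ≅ Z.
rank ∂_1 = 4, rank ∂_2 = 0 ⇒ b_1 = 5 − 4 − 0 = 1. So H_1 ≅ Z.

H_0 = Z,  H_1 = Z.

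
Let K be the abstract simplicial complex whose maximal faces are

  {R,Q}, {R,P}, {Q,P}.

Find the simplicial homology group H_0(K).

H_0 ≅ Z.

Take the total order P < Q < R on the vertex set. Then K (dimension 1) consists of the simplices:

  0-simplices (3): P, Q, R
  1-simplices (3): PQ, PR, QR

giving chain groups C_0 ≅ Z^3, C_1 ≅ Z^3.

The boundary map ∂_1: C_1 → C_0 is given by ∂[p,q] = [q] − [p].
As a 3×3 matrix over Z this has rank 2, with invariant factors (1,1).

Reading off H_k = ker ∂_k / im ∂_{k+1}:

  H_0: rank C_0 − rank ∂_1 = 3 − 2 = 1, and the invariant factors of ∂_1 are all 1, so H_0 = Z.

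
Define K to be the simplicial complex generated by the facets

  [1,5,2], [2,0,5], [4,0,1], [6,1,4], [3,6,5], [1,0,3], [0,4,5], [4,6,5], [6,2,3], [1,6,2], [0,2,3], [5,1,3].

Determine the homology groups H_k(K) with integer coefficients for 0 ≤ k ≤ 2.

H_0 = Z,  H_1 = Z_2,  H_2 = 0.

Take the total order 0 < 1 < 2 < 3 < 4 < 5 < 6 on the vertex set. Then K (dimension 2) consists of the simplices:

  0-simplices (7): [0], [1], [2], [3], [4], [5], [6]
  1-simplices (18): [0,1], [0,2], [0,3], [0,4], [0,5], [1,2], [1,3], [1,4], [1,5], [1,6], [2,3], [2,5], [2,6], [3,5], [3,6], [4,5], [4,6], [5,6]
  2-simplices (12): [0,1,3], [0,1,4], [0,2,3], [0,2,5], [0,4,5], [1,2,5], [1,2,6], [1,3,5], [1,4,6], [2,3,6], [3,5,6], [4,5,6]

giving chain groups C_0 ≅ Z^7, C_1 ≅ Z^18, C_2 ≅ Z^12.

Boundary ∂_1: C_1 → C_0 sends each edge [p,q] (with p < q) to q − p. For instance
  ∂[1,6] = [6] − [1].
The resulting 7×18 matrix has rank 6, and its Smith normal form has invariant factors (1,1,1,1,1,1).

∂_2: C_2 → C_1 sends each 2-simplex [p,q,r] to [q,r] − [p,r] + [p,q]. For instance
  ∂[0,2,3] = [2,3] − [0,3] + [0,2],
  ∂[1,2,5] = [2,5] − [1,5] + [1,2].
The 18×12 boundary matrix has rank 12 and Smith normal form diag(1,1,1,1,1,1,1,1,1,1,1,2).

From H_k ≅ ker(∂_k) / im(∂_{k+1}) we obtain:

  H_0: rank C_0 − rank ∂_1 = 7 − 6 = 1, and the invariant factors of ∂_1 are all 1, so H_0 ≅ Z.
  H_1: rank ker ∂_1 − rank ∂_2 = (18 − 6) − 12 = 0, and ∂_2 has invariant factor 2 > 1, so H_1 ≅ Z_2.
  H_2: rank ker ∂_2 − rank ∂_3 = (12 − 12) − 0 = 0, and there is no ∂_3, so H_2 ≅ 0.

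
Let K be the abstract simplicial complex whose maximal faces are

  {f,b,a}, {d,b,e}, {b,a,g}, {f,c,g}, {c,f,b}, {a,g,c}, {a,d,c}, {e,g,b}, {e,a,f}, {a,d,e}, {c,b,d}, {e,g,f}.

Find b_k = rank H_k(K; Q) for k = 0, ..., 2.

b_0 = 1, b_1 = 0, b_2 = 0.

Take the total order a < b < c < d < e < f < g on the vertex set. Then K (dimension 2) consists of the simplices:

  0-simplices (7): a, b, c, d, e, f, g
  1-simplices (18): ab, ac, ad, ae, af, ag, bc, bd, be, bf, bg, cd, cf, cg, de, ef, eg, fg
  2-simplices (12): abf, abg, acd, acg, ade, aef, bcd, bcf, bde, beg, cfg, efg

so the chain groups are C_0 ≅ Z^7, C_1 ≅ Z^18, C_2 ≅ Z^12.

Boundary ∂_1: C_1 → C_0 maps an edge to its endpoints' difference, ∂[p,q] = q − p.
As a 7×18 matrix over Z this has rank 6, with invariant factors (1,1,1,1,1,1).

Boundary ∂_2: C_2 → C_1 acts by ∂[p,q,r] = [q,r] − [p,r] + [p,q]. For instance
  ∂bcd = cd − bd + bc,
  ∂cfg = fg − cg + cf.
As a 18×12 matrix over Z this has rank 12, with invariant factors (1,1,1,1,1,1,1,1,1,1,1,2).

From H_k ≅ ker(∂_k) / im(∂_{k+1}) we obtain:

  H_0: rank C_0 − rank ∂_1 = 7 − 6 = 1, and the invariant factors of ∂_1 are all 1, so H_0 = Z.
  H_1: rank ker ∂_1 − rank ∂_2 = (18 − 6) − 12 = 0, and ∂_2 has invariant factor 2 > 1, so H_1 = Z/2.
  H_2: rank ker ∂_2 − rank ∂_3 = (12 − 12) − 0 = 0, and there is no ∂_3, so H_2 = 0.

(K is a triangulation of the real projective plane RP^2.)

Hence the Betti numbers are b_0 = 1, b_1 = 0, b_2 = 0.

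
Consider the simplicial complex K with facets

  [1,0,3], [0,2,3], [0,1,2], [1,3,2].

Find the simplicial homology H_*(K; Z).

K has 4 vertices, 6 edges, 4 triangles.
rank ∂_0 = 0, rank ∂_1 = 3 ⇒ b_0 = 4 − 0 − 3 = 1; all invariant factors of ∂_1 are 1 so no torsion. So H_0 = Z.
rank ∂_1 = 3, rank ∂_2 = 3 ⇒ b_1 = 6 − 3 − 3 = 0; all invariant factors of ∂_2 are 1 so no torsion. So H_1 = 0.
rank ∂_2 = 3, rank ∂_3 = 0 ⇒ b_2 = 4 − 3 − 0 = 1. So H_2 = Z.

H_0 ≅ Z,  H_1 = 0,  H_2 ≅ Z.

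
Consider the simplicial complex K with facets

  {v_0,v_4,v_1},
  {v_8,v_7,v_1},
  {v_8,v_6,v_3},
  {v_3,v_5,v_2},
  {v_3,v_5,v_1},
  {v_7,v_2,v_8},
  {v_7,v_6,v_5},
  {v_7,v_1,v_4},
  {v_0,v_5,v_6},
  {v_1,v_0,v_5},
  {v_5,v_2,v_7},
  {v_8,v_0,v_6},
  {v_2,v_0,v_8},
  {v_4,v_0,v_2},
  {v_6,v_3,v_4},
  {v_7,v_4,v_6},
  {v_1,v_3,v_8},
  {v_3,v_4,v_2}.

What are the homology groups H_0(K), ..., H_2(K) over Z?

Fix the vertex order v_0 < v_1 < v_2 < v_3 < v_4 < v_5 < v_6 < v_7 < v_8 and write every simplex with vertices in increasing order. Then dim K = 2 and the simplices of K are:

  0-simplices (9): [v_0], [v_1], [v_2], [v_3], [v_4], [v_5], [v_6], [v_7], [v_8]
  1-simplices (27): (27 of them)
  2-simplices (18): (18 of them)

Hence C_0 ≅ Z^9, C_1 ≅ Z^27, C_2 ≅ Z^18.

∂_1: C_1 → C_0 maps an edge to its endpoints' difference, ∂[p,q] = q − p. For instance
  ∂[v_3,v_5] = [v_5] − [v_3].
This gives a 9×27 integer matrix of rank 8; reducing to Smith normal form yields diagonal entries (1,1,1,1,1,1,1,1).

Boundary ∂_2: C_2 → C_1 acts by ∂[p,q,r] = [q,r] − [p,r] + [p,q]. For instance
  ∂[v_1,v_3,v_5] = [v_3,v_5] − [v_1,v_5] + [v_1,v_3],
  ∂[v_5,v_6,v_7] = [v_6,v_7] − [v_5,v_7] + [v_5,v_6].
This gives a 27×18 integer matrix of rank 17; reducing to Smith normal form yields diagonal entries (1,1,1,1,1,1,1,1,1,1,1,1,1,1,1,1,1).

Reading off H_k = ker ∂_k / im ∂_{k+1}:

  H_0: rank C_0 − rank ∂_1 = 9 − 8 = 1, and the invariant factors of ∂_1 are all 1, so H_0 = Z.
  H_1: rank ker ∂_1 − rank ∂_2 = (27 − 8) − 17 = 2, and the invariant factors of ∂_2 are all 1, so H_1 = Z^2.
  H_2: rank ker ∂_2 − rank ∂_3 = (18 − 17) − 0 = 1, and there is no ∂_3, so H_2 = Z.

H_0 ≅ Z,  H_1 ≅ Z^2,  H_2 ≅ Z.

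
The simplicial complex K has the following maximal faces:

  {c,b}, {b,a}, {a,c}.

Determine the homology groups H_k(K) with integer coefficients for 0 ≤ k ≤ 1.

We work with the vertex ordering a < b < c. The simplices of K, each written with vertices in increasing order, are:

  0-simplices (3): a, b, c
  1-simplices (3): ab, ac, bc

giving chain groups C_0 ≅ Z^3, C_1 ≅ Z^3.

Boundary ∂_1: C_1 → C_0 sends each edge [p,q] (with p < q) to q − p. For instance
  ∂ac = c − a.
This gives a 3×3 integer matrix of rank 2; reducing to Smith normal form yields diagonal entries (1,1).

From H_k ≅ ker(∂_k) / im(∂_{k+1}) we obtain:

  H_0: rank C_0 − rank ∂_1 = 3 − 2 = 1, and the invariant factors of ∂_1 are all 1, so H_0 = Z.
  H_1: rank ker ∂_1 − rank ∂_2 = (3 − 2) − 0 = 1, and there is no ∂_2, so H_1 = Z.

(K is a triangulation of the circle S^1.)

H_0 = Z,  H_1 = Z.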